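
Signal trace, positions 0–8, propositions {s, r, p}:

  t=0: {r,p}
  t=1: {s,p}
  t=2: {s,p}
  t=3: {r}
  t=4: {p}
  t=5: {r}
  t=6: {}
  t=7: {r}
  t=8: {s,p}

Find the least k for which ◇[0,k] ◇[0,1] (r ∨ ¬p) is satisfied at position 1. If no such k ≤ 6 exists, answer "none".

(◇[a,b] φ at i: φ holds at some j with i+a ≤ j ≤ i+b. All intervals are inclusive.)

1

Scan j = 1,2,… for ◇[0,1] (r ∨ ¬p):
  j=1: fails
  j=2: holds
First hit at j=2, so smallest k = 2-1 = 1.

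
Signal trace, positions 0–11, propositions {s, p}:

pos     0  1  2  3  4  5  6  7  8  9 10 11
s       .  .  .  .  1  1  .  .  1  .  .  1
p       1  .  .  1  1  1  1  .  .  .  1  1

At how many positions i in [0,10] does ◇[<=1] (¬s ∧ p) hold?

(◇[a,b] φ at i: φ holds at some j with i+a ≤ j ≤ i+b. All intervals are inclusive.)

7

Evaluate at each i in [0,10]:
  i=0: ✓ (witness j=0)
  i=1: ✗ (none in [1,2])
  i=2: ✓ (witness j=3)
  i=3: ✓ (witness j=3)
  i=4: ✗ (none in [4,5])
  i=5: ✓ (witness j=6)
  i=6: ✓ (witness j=6)
  i=7: ✗ (none in [7,8])
  i=8: ✗ (none in [8,9])
  i=9: ✓ (witness j=10)
  i=10: ✓ (witness j=10)
Positions where it holds: {0, 2, 3, 5, 6, 9, 10} → 7.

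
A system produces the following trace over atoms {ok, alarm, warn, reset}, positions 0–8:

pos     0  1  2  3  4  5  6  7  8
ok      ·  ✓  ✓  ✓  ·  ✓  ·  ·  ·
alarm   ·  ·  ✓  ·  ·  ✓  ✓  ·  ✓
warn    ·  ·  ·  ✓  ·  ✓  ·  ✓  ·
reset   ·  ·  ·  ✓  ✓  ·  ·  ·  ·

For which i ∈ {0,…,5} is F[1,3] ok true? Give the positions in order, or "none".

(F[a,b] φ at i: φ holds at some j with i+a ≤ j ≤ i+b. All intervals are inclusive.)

Evaluate at each i in [0,5]:
  i=0: ✓ (witness j=1)
  i=1: ✓ (witness j=2)
  i=2: ✓ (witness j=3)
  i=3: ✓ (witness j=5)
  i=4: ✓ (witness j=5)
  i=5: ✗ (none in [6,8])

0, 1, 2, 3, 4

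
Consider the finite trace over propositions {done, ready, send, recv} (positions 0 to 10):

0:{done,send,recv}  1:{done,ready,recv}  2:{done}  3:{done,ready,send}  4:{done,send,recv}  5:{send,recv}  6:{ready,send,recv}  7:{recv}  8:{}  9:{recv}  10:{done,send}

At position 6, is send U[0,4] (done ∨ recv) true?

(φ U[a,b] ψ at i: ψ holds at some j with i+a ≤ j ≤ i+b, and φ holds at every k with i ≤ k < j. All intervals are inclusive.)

Need some j in [6,10] with (done ∨ recv), and send at every k in [6,j-1].
  j=6: (done ∨ recv) holds; no prefix to check → satisfied.

Holds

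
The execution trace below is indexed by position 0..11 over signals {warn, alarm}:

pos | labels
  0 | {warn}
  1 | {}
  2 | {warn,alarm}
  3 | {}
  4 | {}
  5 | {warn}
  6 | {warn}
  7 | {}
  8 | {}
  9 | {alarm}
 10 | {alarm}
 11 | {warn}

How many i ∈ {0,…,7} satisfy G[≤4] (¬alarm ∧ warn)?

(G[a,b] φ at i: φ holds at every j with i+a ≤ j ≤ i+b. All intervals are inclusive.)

0

Evaluate at each i in [0,7]:
  i=0: ✗ (fails at j=1)
  i=1: ✗ (fails at j=1)
  i=2: ✗ (fails at j=2)
  i=3: ✗ (fails at j=3)
  i=4: ✗ (fails at j=4)
  i=5: ✗ (fails at j=7)
  i=6: ✗ (fails at j=7)
  i=7: ✗ (fails at j=7)
Positions where it holds: {} → 0.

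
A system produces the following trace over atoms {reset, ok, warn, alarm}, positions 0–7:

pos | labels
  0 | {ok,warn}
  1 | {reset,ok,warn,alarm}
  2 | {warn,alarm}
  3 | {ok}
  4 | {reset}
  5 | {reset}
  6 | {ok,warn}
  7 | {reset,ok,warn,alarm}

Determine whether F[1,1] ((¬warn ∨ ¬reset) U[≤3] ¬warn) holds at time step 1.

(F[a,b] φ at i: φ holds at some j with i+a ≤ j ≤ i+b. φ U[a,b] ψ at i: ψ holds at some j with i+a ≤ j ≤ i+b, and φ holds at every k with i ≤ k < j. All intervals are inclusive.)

Check ((¬warn ∨ ¬reset) U[≤3] ¬warn) at each j in [2,2]:
  j=2: holds
Found at j=2 → formula holds.

True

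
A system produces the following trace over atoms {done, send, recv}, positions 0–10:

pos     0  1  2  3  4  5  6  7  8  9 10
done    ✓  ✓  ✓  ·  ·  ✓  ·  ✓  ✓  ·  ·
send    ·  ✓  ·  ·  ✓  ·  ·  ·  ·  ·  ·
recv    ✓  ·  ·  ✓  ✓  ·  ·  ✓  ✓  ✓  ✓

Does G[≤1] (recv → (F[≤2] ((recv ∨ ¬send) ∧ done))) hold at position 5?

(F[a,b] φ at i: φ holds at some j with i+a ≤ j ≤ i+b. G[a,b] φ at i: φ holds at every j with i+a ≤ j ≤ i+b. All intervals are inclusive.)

Holds

Check (recv → (F[≤2] ((recv ∨ ¬send) ∧ done))) at every j in [5,6]:
  j=5: antecedent false → ✓
  j=6: antecedent false → ✓
All positions satisfy it → formula holds.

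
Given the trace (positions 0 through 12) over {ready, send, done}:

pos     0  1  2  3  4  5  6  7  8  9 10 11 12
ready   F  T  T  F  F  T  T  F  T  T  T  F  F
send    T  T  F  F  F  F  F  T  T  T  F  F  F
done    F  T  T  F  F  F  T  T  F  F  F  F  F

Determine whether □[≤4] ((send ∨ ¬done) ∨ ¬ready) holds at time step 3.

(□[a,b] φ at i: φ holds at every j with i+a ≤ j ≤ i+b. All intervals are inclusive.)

Check ((send ∨ ¬done) ∨ ¬ready) at every j in [3,7]:
  j=3: true
  j=4: true
  j=5: true
  j=6: false
  j=7: true
Fails at j=6 → formula fails.

Does not hold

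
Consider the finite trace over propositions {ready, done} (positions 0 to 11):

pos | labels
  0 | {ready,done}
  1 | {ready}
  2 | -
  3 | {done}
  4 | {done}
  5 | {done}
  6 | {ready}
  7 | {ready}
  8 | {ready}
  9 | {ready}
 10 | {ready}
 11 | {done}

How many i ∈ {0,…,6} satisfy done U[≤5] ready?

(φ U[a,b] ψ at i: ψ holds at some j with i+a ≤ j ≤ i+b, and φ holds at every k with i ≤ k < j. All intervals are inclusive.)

Evaluate at each i in [0,6]:
  i=0: ✓ (rhs at j=0)
  i=1: ✓ (rhs at j=1)
  i=2: ✗ (lhs fails at k=2 before rhs at j=6)
  i=3: ✓ (rhs at j=6; lhs holds on [3,5])
  i=4: ✓ (rhs at j=6; lhs holds on [4,5])
  i=5: ✓ (rhs at j=6; lhs holds on [5,5])
  i=6: ✓ (rhs at j=6)
Positions where it holds: {0, 1, 3, 4, 5, 6} → 6.

6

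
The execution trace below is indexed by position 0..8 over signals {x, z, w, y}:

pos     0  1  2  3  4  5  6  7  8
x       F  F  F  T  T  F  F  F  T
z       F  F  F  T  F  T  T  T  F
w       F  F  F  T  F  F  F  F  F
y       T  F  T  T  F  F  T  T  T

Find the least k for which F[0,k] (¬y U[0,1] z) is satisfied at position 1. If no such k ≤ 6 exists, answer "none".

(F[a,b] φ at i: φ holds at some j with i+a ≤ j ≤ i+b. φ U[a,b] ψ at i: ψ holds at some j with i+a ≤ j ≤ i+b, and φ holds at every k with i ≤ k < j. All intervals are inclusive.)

Scan j = 1,2,… for (¬y U[0,1] z):
  j=1: fails
  j=2: fails
  j=3: holds
First hit at j=3, so smallest k = 3-1 = 2.

2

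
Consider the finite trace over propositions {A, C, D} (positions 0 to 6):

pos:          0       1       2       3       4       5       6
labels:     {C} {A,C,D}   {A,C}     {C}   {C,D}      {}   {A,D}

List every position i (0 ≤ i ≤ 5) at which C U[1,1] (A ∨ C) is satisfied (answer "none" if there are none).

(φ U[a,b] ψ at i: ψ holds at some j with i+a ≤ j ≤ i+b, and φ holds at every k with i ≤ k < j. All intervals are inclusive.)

Evaluate at each i in [0,5]:
  i=0: ✓ (rhs at j=1; lhs holds on [0,0])
  i=1: ✓ (rhs at j=2; lhs holds on [1,1])
  i=2: ✓ (rhs at j=3; lhs holds on [2,2])
  i=3: ✓ (rhs at j=4; lhs holds on [3,3])
  i=4: ✗ (no rhs in [5,5])
  i=5: ✗ (lhs fails at k=5 before rhs at j=6)

0, 1, 2, 3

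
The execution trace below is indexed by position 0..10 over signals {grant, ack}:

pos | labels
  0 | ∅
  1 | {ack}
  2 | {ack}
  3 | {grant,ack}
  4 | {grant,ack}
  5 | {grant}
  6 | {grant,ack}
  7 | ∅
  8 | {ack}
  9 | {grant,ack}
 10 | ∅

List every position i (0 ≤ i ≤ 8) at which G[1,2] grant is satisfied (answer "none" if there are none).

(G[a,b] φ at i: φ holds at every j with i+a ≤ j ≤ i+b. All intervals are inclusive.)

Evaluate at each i in [0,8]:
  i=0: ✗ (fails at j=1)
  i=1: ✗ (fails at j=2)
  i=2: ✓ (all of [3,4])
  i=3: ✓ (all of [4,5])
  i=4: ✓ (all of [5,6])
  i=5: ✗ (fails at j=7)
  i=6: ✗ (fails at j=7)
  i=7: ✗ (fails at j=8)
  i=8: ✗ (fails at j=10)

2, 3, 4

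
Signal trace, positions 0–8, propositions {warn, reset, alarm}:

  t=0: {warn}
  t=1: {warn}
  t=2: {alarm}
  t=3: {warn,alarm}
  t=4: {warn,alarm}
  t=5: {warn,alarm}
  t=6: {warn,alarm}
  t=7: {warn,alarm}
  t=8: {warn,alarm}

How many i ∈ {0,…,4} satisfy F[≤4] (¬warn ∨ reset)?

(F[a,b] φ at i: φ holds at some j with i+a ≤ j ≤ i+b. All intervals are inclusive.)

Evaluate at each i in [0,4]:
  i=0: ✓ (witness j=2)
  i=1: ✓ (witness j=2)
  i=2: ✓ (witness j=2)
  i=3: ✗ (none in [3,7])
  i=4: ✗ (none in [4,8])
Positions where it holds: {0, 1, 2} → 3.

3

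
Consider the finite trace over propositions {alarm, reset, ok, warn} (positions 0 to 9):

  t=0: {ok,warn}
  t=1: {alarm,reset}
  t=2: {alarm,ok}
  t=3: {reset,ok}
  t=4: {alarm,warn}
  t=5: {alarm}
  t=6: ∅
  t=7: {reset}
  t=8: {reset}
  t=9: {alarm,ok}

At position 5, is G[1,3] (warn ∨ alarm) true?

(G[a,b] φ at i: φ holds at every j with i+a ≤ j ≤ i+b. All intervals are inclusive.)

Check (warn ∨ alarm) at every j in [6,8]:
  j=6: false
  j=7: false
  j=8: false
Fails at j=6 → formula fails.

No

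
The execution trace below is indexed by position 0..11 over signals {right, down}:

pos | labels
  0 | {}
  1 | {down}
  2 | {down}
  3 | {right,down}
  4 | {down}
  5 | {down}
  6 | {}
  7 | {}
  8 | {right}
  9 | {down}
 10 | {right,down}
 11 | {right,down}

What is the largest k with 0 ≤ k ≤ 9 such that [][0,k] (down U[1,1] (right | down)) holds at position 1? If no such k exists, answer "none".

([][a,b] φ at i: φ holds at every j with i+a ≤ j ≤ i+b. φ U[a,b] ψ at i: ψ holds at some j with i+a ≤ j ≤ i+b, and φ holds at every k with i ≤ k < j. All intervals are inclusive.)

(down U[1,1] (right | down)) must hold from j=1 onward; find where it first fails.
  j=1: holds
  j=2: holds
  j=3: holds
  j=4: holds
  j=5: fails
Holds on [1,4], so largest k = 3.

3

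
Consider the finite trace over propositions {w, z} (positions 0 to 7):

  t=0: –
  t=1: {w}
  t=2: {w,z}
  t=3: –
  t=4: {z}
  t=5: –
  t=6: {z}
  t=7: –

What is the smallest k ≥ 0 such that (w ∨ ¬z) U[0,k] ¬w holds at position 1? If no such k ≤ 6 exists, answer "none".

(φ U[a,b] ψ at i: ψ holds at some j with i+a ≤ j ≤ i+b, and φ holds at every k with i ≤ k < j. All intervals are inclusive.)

Need earliest j ≥ 1 with ¬w, and (w ∨ ¬z) at every k in [1,j-1].
  j=1: rhs fails.
  j=2: rhs fails.
  j=3: rhs holds; lhs holds on [1,2]. k = 2.

2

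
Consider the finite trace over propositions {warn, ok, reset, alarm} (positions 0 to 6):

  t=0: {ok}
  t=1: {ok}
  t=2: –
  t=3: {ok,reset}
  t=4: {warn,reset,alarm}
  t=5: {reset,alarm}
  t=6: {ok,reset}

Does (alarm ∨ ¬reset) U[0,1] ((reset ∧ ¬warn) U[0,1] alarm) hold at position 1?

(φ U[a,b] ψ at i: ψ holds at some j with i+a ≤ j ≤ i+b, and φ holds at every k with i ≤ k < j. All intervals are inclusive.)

Need some j in [1,2] with ((reset ∧ ¬warn) U[0,1] alarm), and (alarm ∨ ¬reset) at every k in [1,j-1].
  j=1: ((reset ∧ ¬warn) U[0,1] alarm) — fails.
  j=2: ((reset ∧ ¬warn) U[0,1] alarm) — fails.
No j in the window works → until fails.

False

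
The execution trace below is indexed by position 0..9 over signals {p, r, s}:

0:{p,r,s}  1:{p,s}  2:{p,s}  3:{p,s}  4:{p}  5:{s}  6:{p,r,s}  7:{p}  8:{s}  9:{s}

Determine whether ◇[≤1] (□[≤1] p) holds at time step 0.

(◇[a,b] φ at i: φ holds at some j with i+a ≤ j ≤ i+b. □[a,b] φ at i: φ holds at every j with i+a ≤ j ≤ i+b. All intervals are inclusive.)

Check □[≤1] p at each j in [0,1]:
  j=0: holds on [0,1]
  j=1: holds on [1,2]
Found at j=0 → formula holds.

Holds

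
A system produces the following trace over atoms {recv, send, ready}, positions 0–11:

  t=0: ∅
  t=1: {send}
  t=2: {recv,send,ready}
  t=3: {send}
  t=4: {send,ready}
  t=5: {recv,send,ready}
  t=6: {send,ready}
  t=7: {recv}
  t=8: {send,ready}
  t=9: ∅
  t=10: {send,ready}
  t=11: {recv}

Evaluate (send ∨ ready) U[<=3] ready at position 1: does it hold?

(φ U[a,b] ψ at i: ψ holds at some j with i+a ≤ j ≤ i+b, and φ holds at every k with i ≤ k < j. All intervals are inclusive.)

True

Need some j in [1,4] with ready, and (send ∨ ready) at every k in [1,j-1].
  j=1: ready false.
  j=2: ready holds; (send ∨ ready) holds at every k in [1,1] → satisfied.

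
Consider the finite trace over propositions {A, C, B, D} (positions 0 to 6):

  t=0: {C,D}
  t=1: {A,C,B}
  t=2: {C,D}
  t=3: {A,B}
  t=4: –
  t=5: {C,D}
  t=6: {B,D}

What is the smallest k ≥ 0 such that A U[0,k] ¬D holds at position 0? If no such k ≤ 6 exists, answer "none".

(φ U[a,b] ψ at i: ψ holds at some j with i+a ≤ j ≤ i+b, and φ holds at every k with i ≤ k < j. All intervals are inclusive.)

none

Need earliest j ≥ 0 with ¬D, and A at every k in [0,j-1].
  j=0: rhs fails.
  j=1: rhs holds but lhs fails at k=0.
  j=2: rhs fails.
  j=3: rhs holds but lhs fails at k=0.
  j=4: rhs holds but lhs fails at k=0.
  j=5: rhs fails.
  j=6: rhs fails.
No witness within the range → none.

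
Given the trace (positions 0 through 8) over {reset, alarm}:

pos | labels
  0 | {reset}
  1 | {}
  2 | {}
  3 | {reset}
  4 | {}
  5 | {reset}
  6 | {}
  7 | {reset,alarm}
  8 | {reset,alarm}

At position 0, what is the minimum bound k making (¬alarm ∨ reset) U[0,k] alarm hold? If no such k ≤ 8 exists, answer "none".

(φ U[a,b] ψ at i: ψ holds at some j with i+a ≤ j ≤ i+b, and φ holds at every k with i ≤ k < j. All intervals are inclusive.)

7

Need earliest j ≥ 0 with alarm, and (¬alarm ∨ reset) at every k in [0,j-1].
  j=0: rhs fails.
  j=1: rhs fails.
  j=2: rhs fails.
  j=3: rhs fails.
  j=4: rhs fails.
  j=5: rhs fails.
  j=6: rhs fails.
  j=7: rhs holds; lhs holds on [0,6]. k = 7.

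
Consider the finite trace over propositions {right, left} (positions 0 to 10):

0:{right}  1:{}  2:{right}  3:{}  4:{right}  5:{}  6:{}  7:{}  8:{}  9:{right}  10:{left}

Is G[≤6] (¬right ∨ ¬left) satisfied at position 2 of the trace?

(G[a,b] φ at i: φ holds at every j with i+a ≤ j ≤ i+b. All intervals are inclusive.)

Yes

Check (¬right ∨ ¬left) at every j in [2,8]:
  j=2: true
  j=3: true
  j=4: true
  j=5: true
  j=6: true
  j=7: true
  j=8: true
All positions satisfy it → formula holds.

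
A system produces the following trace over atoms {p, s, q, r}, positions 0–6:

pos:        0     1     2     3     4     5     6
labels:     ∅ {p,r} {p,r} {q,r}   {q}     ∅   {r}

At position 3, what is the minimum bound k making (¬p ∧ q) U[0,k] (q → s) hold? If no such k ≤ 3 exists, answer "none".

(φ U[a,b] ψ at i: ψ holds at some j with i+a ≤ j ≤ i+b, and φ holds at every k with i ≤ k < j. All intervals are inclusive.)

Need earliest j ≥ 3 with (q → s), and (¬p ∧ q) at every k in [3,j-1].
  j=3: rhs fails.
  j=4: rhs fails.
  j=5: rhs holds; lhs holds on [3,4]. k = 2.

2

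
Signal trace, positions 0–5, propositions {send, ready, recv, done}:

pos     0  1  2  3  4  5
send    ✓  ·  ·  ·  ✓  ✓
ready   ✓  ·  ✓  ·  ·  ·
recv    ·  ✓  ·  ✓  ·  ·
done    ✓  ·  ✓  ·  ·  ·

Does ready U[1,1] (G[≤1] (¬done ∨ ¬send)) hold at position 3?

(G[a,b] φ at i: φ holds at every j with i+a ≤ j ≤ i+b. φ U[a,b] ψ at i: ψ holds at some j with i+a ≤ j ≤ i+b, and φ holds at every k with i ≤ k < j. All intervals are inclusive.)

Does not hold

Need some j in [4,4] with G[≤1] (¬done ∨ ¬send), and ready at every k in [3,j-1].
  j=4: G[≤1] (¬done ∨ ¬send) holds, but ready fails at k=3 → not this j.
No j in the window works → until fails.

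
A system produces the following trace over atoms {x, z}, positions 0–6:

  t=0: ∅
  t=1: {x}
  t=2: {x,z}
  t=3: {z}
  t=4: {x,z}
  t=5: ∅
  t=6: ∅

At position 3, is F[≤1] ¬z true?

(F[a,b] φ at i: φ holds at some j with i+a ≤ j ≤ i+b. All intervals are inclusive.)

Check ¬z at each j in [3,4]:
  j=3: false
  j=4: false
No position in the window satisfies it → formula fails.

No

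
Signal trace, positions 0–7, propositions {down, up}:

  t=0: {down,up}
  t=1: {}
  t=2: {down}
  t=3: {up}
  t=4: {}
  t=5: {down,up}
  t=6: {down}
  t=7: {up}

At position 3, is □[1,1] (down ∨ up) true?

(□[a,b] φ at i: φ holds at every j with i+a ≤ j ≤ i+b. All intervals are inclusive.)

False

Check (down ∨ up) at every j in [4,4]:
  j=4: false
Fails at j=4 → formula fails.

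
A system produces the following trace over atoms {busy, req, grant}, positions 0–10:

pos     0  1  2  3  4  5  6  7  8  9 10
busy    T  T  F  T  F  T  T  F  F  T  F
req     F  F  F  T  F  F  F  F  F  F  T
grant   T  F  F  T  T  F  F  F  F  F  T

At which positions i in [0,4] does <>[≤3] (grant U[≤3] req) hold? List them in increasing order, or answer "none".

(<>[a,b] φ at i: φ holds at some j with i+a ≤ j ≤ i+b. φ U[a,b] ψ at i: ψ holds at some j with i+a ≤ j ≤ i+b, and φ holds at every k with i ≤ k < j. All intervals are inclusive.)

Evaluate at each i in [0,4]:
  i=0: ✓ (witness j=3)
  i=1: ✓ (witness j=3)
  i=2: ✓ (witness j=3)
  i=3: ✓ (witness j=3)
  i=4: ✗ (none in [4,7])

0, 1, 2, 3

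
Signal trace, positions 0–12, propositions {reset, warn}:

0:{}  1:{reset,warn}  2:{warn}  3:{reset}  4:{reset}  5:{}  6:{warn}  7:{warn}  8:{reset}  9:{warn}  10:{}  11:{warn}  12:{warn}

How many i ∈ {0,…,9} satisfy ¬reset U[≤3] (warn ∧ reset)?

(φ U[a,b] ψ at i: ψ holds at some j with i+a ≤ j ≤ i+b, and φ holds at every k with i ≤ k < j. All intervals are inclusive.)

Evaluate at each i in [0,9]:
  i=0: ✓ (rhs at j=1; lhs holds on [0,0])
  i=1: ✓ (rhs at j=1)
  i=2: ✗ (no rhs in [2,5])
  i=3: ✗ (no rhs in [3,6])
  i=4: ✗ (no rhs in [4,7])
  i=5: ✗ (no rhs in [5,8])
  i=6: ✗ (no rhs in [6,9])
  i=7: ✗ (no rhs in [7,10])
  i=8: ✗ (no rhs in [8,11])
  i=9: ✗ (no rhs in [9,12])
Positions where it holds: {0, 1} → 2.

2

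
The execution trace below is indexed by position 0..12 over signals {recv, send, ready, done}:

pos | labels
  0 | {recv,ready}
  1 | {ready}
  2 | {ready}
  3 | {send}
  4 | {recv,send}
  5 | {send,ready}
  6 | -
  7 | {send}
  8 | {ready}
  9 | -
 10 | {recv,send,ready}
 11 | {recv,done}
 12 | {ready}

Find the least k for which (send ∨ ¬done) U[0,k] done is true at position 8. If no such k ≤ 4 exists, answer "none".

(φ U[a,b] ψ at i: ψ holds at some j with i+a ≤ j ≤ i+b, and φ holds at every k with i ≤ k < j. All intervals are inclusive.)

3

Need earliest j ≥ 8 with done, and (send ∨ ¬done) at every k in [8,j-1].
  j=8: rhs fails.
  j=9: rhs fails.
  j=10: rhs fails.
  j=11: rhs holds; lhs holds on [8,10]. k = 3.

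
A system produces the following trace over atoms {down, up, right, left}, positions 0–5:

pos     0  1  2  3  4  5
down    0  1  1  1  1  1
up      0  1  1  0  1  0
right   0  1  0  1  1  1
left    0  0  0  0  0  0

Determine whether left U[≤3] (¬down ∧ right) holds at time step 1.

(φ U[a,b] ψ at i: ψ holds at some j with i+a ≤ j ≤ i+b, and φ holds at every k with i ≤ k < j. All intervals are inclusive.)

Does not hold

Need some j in [1,4] with (¬down ∧ right), and left at every k in [1,j-1].
  j=1: (¬down ∧ right) false.
  j=2: (¬down ∧ right) false.
  j=3: (¬down ∧ right) false.
  j=4: (¬down ∧ right) false.
No j in the window works → until fails.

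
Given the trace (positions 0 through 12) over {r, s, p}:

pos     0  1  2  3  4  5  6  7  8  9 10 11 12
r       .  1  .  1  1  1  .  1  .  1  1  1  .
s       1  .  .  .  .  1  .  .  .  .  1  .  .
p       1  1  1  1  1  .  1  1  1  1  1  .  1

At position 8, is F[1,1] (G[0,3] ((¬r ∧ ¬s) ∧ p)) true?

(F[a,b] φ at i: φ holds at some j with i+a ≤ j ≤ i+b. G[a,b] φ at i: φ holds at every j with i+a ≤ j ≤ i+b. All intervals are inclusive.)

False

Check G[0,3] ((¬r ∧ ¬s) ∧ p) at each j in [9,9]:
  j=9: fails at 9
No position in the window satisfies it → formula fails.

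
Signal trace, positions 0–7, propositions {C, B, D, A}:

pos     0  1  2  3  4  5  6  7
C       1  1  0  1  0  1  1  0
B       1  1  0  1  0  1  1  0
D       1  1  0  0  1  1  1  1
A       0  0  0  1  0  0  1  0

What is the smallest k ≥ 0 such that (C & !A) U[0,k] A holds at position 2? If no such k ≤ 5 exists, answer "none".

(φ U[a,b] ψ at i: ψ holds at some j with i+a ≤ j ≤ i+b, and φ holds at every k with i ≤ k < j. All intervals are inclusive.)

Need earliest j ≥ 2 with A, and (C & !A) at every k in [2,j-1].
  j=2: rhs fails.
  j=3: rhs holds but lhs fails at k=2.
  j=4: rhs fails.
  j=5: rhs fails.
  j=6: rhs holds but lhs fails at k=2.
  j=7: rhs fails.
No witness within the range → none.

none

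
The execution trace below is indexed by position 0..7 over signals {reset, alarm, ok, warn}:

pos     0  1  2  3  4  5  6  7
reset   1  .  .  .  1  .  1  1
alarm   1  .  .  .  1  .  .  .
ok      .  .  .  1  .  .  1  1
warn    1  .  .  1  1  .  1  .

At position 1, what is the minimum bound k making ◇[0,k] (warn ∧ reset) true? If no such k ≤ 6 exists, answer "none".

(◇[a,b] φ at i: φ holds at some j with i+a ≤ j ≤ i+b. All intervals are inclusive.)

Scan j = 1,2,… for (warn ∧ reset):
  j=1: fails
  j=2: fails
  j=3: fails
  j=4: holds
First hit at j=4, so smallest k = 4-1 = 3.

3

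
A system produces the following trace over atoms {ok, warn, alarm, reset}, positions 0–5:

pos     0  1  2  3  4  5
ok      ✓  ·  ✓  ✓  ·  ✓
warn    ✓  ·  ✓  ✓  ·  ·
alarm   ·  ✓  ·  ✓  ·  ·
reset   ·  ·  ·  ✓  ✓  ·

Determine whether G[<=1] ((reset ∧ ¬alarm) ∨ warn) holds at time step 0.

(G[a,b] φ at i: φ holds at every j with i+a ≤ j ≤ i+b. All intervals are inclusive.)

No

Check ((reset ∧ ¬alarm) ∨ warn) at every j in [0,1]:
  j=0: true
  j=1: false
Fails at j=1 → formula fails.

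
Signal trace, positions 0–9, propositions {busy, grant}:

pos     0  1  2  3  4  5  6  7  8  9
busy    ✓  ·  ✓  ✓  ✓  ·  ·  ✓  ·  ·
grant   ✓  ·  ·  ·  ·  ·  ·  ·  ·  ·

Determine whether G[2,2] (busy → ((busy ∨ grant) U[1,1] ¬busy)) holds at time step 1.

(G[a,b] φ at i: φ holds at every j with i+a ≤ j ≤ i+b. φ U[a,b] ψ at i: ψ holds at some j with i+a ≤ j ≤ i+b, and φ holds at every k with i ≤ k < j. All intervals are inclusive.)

No

Check (busy → ((busy ∨ grant) U[1,1] ¬busy)) at every j in [3,3]:
  j=3: antecedent true; consequent fails → ✗
Fails at j=3 → formula fails.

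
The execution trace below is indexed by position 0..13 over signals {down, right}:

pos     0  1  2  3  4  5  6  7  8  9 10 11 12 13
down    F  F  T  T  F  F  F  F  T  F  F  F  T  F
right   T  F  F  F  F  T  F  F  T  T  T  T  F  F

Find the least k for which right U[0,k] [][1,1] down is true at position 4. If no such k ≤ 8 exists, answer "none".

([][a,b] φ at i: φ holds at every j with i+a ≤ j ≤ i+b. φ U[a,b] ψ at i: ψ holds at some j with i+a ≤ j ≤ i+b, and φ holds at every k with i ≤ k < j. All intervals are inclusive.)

none

Need earliest j ≥ 4 with [][1,1] down, and right at every k in [4,j-1].
  j=4: rhs fails.
  j=5: rhs fails.
  j=6: rhs fails.
  j=7: rhs holds but lhs fails at k=4.
  j=8: rhs fails.
  j=9: rhs fails.
  j=10: rhs fails.
  j=11: rhs holds but lhs fails at k=4.
  j=12: rhs fails.
No witness within the range → none.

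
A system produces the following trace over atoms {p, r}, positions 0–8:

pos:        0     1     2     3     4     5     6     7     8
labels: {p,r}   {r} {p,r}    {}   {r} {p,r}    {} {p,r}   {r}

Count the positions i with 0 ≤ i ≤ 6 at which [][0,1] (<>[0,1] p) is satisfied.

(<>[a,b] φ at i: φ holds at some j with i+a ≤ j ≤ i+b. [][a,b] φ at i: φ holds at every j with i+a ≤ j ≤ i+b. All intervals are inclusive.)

5

Evaluate at each i in [0,6]:
  i=0: ✓ (all of [0,1])
  i=1: ✓ (all of [1,2])
  i=2: ✗ (fails at j=3)
  i=3: ✗ (fails at j=3)
  i=4: ✓ (all of [4,5])
  i=5: ✓ (all of [5,6])
  i=6: ✓ (all of [6,7])
Positions where it holds: {0, 1, 4, 5, 6} → 5.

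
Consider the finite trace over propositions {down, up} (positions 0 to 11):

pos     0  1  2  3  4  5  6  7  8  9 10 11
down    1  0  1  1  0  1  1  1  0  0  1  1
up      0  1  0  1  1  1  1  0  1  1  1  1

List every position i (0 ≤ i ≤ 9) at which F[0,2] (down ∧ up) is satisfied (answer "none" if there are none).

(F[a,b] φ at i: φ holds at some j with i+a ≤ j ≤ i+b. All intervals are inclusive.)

1, 2, 3, 4, 5, 6, 8, 9

Evaluate at each i in [0,9]:
  i=0: ✗ (none in [0,2])
  i=1: ✓ (witness j=3)
  i=2: ✓ (witness j=3)
  i=3: ✓ (witness j=3)
  i=4: ✓ (witness j=5)
  i=5: ✓ (witness j=5)
  i=6: ✓ (witness j=6)
  i=7: ✗ (none in [7,9])
  i=8: ✓ (witness j=10)
  i=9: ✓ (witness j=10)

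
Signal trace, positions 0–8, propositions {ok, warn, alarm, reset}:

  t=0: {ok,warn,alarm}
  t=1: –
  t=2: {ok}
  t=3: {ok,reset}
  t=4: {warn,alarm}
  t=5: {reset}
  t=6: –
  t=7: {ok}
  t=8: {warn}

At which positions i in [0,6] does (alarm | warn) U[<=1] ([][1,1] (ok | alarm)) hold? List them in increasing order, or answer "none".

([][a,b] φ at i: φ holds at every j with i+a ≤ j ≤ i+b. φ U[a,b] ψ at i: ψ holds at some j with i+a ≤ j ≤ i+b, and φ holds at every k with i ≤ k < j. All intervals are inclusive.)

0, 1, 2, 3, 6

Evaluate at each i in [0,6]:
  i=0: ✓ (rhs at j=1; lhs holds on [0,0])
  i=1: ✓ (rhs at j=1)
  i=2: ✓ (rhs at j=2)
  i=3: ✓ (rhs at j=3)
  i=4: ✗ (no rhs in [4,5])
  i=5: ✗ (lhs fails at k=5 before rhs at j=6)
  i=6: ✓ (rhs at j=6)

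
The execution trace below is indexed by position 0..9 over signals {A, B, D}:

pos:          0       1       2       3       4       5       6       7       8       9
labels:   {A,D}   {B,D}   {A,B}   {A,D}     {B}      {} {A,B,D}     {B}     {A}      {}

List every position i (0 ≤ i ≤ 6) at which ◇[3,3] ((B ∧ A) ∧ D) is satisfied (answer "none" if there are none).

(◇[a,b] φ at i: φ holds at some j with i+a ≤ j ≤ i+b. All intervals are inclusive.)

Evaluate at each i in [0,6]:
  i=0: ✗ (none in [3,3])
  i=1: ✗ (none in [4,4])
  i=2: ✗ (none in [5,5])
  i=3: ✓ (witness j=6)
  i=4: ✗ (none in [7,7])
  i=5: ✗ (none in [8,8])
  i=6: ✗ (none in [9,9])

3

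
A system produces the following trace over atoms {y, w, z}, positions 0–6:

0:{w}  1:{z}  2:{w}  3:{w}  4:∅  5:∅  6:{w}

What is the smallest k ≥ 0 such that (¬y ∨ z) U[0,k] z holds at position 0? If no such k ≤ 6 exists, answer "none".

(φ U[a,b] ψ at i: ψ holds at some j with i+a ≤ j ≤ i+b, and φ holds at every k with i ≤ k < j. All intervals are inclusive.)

Need earliest j ≥ 0 with z, and (¬y ∨ z) at every k in [0,j-1].
  j=0: rhs fails.
  j=1: rhs holds; lhs holds on [0,0]. k = 1.

1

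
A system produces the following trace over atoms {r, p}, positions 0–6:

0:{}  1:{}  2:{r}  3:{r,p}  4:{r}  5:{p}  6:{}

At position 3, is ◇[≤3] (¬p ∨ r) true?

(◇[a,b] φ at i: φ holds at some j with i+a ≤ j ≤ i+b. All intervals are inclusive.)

Check (¬p ∨ r) at each j in [3,6]:
  j=3: true
  j=4: true
  j=5: false
  j=6: true
Found at j=3 → formula holds.

Holds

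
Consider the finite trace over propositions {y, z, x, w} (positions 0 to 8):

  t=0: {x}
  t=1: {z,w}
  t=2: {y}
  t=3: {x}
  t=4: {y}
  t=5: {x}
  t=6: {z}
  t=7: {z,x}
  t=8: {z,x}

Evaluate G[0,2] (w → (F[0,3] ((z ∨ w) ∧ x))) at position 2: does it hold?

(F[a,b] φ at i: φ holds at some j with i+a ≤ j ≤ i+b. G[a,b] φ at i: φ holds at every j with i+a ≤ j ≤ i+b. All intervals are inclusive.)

True

Check (w → (F[0,3] ((z ∨ w) ∧ x))) at every j in [2,4]:
  j=2: antecedent false → ✓
  j=3: antecedent false → ✓
  j=4: antecedent false → ✓
All positions satisfy it → formula holds.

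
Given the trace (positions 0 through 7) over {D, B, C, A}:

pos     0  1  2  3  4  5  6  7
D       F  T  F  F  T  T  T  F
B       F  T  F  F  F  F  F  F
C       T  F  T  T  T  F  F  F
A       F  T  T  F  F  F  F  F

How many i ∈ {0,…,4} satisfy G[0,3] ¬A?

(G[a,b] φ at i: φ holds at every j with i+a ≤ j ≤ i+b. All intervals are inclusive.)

Evaluate at each i in [0,4]:
  i=0: ✗ (fails at j=1)
  i=1: ✗ (fails at j=1)
  i=2: ✗ (fails at j=2)
  i=3: ✓ (all of [3,6])
  i=4: ✓ (all of [4,7])
Positions where it holds: {3, 4} → 2.

2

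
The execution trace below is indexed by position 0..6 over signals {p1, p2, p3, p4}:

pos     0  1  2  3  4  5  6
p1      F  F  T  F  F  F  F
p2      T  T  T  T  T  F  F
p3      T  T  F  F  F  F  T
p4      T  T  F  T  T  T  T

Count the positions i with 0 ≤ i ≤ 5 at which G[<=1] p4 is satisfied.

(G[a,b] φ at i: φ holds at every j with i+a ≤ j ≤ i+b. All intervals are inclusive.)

4

Evaluate at each i in [0,5]:
  i=0: ✓ (all of [0,1])
  i=1: ✗ (fails at j=2)
  i=2: ✗ (fails at j=2)
  i=3: ✓ (all of [3,4])
  i=4: ✓ (all of [4,5])
  i=5: ✓ (all of [5,6])
Positions where it holds: {0, 3, 4, 5} → 4.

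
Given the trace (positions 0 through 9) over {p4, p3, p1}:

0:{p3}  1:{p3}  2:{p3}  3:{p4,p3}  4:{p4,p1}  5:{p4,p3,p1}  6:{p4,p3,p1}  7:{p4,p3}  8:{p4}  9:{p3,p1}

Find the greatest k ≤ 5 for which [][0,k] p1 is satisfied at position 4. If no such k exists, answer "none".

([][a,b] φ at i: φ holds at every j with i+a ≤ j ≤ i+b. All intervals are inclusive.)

p1 must hold from j=4 onward; find where it first fails.
  j=4: holds
  j=5: holds
  j=6: holds
  j=7: fails
Holds on [4,6], so largest k = 2.

2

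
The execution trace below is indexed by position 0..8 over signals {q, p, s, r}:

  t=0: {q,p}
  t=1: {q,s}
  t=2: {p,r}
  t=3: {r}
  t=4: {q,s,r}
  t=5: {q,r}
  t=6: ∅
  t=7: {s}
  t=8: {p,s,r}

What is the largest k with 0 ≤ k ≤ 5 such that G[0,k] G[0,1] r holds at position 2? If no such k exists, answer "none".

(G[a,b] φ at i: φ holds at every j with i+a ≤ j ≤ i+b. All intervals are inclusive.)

G[0,1] r must hold from j=2 onward; find where it first fails.
  j=2: holds
  j=3: holds
  j=4: holds
  j=5: fails
Holds on [2,4], so largest k = 2.

2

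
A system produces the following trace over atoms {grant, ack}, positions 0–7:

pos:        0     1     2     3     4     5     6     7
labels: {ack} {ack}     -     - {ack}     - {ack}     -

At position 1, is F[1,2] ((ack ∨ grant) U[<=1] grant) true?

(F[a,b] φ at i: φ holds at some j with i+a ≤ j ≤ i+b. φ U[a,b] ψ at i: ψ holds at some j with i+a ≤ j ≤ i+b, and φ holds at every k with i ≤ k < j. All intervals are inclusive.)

False

Check ((ack ∨ grant) U[<=1] grant) at each j in [2,3]:
  j=2: fails
  j=3: fails
No position in the window satisfies it → formula fails.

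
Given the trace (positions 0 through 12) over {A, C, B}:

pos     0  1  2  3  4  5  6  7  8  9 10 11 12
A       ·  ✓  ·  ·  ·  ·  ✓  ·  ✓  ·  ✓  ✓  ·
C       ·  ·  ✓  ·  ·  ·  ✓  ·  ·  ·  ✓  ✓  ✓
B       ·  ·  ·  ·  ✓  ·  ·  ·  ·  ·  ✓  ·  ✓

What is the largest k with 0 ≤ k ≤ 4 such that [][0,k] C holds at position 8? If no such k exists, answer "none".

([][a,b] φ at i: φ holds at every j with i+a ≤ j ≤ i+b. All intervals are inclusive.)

C must hold from j=8 onward; find where it first fails.
  j=8: fails → no k works.

none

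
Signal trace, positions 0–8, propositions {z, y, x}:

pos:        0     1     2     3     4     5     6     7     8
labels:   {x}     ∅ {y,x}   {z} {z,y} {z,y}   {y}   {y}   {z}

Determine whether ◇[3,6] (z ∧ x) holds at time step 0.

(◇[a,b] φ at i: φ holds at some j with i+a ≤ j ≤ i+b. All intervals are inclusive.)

Check (z ∧ x) at each j in [3,6]:
  j=3: false
  j=4: false
  j=5: false
  j=6: false
No position in the window satisfies it → formula fails.

No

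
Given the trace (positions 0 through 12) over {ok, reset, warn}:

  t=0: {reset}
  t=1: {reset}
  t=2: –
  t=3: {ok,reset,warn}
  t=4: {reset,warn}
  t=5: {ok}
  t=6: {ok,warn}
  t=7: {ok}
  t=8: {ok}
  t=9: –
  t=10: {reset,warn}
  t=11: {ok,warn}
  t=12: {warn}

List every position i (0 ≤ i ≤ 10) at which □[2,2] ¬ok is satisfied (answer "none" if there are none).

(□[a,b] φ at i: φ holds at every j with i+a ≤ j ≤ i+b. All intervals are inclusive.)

0, 2, 7, 8, 10

Evaluate at each i in [0,10]:
  i=0: ✓ (all of [2,2])
  i=1: ✗ (fails at j=3)
  i=2: ✓ (all of [4,4])
  i=3: ✗ (fails at j=5)
  i=4: ✗ (fails at j=6)
  i=5: ✗ (fails at j=7)
  i=6: ✗ (fails at j=8)
  i=7: ✓ (all of [9,9])
  i=8: ✓ (all of [10,10])
  i=9: ✗ (fails at j=11)
  i=10: ✓ (all of [12,12])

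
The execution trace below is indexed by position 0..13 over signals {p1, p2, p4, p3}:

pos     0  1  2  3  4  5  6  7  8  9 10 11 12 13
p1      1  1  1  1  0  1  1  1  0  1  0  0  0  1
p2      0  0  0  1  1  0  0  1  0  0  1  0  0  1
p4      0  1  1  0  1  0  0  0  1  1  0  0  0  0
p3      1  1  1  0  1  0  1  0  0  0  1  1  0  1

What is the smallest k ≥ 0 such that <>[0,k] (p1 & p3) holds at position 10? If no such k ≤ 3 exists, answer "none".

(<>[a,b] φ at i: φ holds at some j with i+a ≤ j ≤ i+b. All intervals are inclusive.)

Scan j = 10,11,… for (p1 & p3):
  j=10: fails
  j=11: fails
  j=12: fails
  j=13: holds
First hit at j=13, so smallest k = 13-10 = 3.

3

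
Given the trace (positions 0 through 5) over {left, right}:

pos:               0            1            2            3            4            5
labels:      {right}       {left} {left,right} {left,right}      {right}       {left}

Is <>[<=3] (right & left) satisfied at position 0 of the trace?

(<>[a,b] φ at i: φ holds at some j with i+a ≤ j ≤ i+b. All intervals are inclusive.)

True

Check (right & left) at each j in [0,3]:
  j=0: false
  j=1: false
  j=2: true
  j=3: true
Found at j=2 → formula holds.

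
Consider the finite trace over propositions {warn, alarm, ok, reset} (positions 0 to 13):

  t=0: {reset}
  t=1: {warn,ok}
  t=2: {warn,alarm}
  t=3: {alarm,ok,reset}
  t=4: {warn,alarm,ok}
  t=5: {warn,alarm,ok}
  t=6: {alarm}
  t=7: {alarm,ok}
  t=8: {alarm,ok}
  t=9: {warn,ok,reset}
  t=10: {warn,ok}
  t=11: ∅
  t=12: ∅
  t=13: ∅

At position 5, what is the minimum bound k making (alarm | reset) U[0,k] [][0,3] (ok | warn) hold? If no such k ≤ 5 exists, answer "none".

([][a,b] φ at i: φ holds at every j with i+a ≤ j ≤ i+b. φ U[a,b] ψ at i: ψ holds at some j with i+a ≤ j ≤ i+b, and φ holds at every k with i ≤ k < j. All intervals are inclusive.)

2

Need earliest j ≥ 5 with [][0,3] (ok | warn), and (alarm | reset) at every k in [5,j-1].
  j=5: rhs fails.
  j=6: rhs fails.
  j=7: rhs holds; lhs holds on [5,6]. k = 2.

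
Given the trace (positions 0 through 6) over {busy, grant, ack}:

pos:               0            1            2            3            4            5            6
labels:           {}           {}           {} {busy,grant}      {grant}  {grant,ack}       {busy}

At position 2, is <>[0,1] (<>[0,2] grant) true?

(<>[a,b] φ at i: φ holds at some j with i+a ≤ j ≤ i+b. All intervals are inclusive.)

True

Check <>[0,2] grant at each j in [2,3]:
  j=2: holds (witness at 3)
  j=3: holds (witness at 3)
Found at j=2 → formula holds.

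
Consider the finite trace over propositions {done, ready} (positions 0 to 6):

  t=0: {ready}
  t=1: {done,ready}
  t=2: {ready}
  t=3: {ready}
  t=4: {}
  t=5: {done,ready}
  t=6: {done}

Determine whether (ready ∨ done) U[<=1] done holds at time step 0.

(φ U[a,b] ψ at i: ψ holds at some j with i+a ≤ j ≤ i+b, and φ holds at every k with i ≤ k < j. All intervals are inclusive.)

True

Need some j in [0,1] with done, and (ready ∨ done) at every k in [0,j-1].
  j=0: done false.
  j=1: done holds; (ready ∨ done) holds at every k in [0,0] → satisfied.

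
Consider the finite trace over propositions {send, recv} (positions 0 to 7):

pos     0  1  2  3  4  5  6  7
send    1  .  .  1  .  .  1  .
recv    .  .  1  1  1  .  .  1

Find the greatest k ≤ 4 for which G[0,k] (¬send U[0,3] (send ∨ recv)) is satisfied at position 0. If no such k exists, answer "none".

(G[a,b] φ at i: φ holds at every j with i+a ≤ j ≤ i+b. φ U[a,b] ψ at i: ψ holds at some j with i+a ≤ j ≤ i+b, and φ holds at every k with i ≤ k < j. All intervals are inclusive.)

4

(¬send U[0,3] (send ∨ recv)) must hold from j=0 onward; find where it first fails.
  j=0: holds
  j=1: holds
  j=2: holds
  j=3: holds
  j=4: holds
Holds through j=4; largest k = 4.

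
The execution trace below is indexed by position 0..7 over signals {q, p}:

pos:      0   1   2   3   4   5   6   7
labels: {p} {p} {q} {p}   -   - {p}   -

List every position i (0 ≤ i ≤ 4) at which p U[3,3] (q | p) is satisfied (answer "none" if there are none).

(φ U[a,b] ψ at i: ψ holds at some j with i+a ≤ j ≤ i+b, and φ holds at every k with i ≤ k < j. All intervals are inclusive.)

Evaluate at each i in [0,4]:
  i=0: ✗ (lhs fails at k=2 before rhs at j=3)
  i=1: ✗ (no rhs in [4,4])
  i=2: ✗ (no rhs in [5,5])
  i=3: ✗ (lhs fails at k=4 before rhs at j=6)
  i=4: ✗ (no rhs in [7,7])

none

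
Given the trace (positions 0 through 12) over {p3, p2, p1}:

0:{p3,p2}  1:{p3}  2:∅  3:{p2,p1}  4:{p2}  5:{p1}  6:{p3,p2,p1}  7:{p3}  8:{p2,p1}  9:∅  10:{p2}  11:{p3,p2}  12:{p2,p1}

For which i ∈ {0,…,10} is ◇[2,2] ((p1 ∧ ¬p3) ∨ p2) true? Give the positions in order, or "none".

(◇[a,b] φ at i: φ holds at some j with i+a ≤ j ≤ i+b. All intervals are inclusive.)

1, 2, 3, 4, 6, 8, 9, 10

Evaluate at each i in [0,10]:
  i=0: ✗ (none in [2,2])
  i=1: ✓ (witness j=3)
  i=2: ✓ (witness j=4)
  i=3: ✓ (witness j=5)
  i=4: ✓ (witness j=6)
  i=5: ✗ (none in [7,7])
  i=6: ✓ (witness j=8)
  i=7: ✗ (none in [9,9])
  i=8: ✓ (witness j=10)
  i=9: ✓ (witness j=11)
  i=10: ✓ (witness j=12)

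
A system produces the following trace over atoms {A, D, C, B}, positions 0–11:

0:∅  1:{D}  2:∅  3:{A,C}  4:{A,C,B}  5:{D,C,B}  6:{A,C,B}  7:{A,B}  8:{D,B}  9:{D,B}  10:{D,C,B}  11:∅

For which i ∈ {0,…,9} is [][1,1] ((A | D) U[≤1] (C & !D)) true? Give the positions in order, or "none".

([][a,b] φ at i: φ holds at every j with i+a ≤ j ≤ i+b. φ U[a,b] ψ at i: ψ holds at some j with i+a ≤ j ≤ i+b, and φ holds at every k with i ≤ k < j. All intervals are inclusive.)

Evaluate at each i in [0,9]:
  i=0: ✗ (fails at j=1)
  i=1: ✗ (fails at j=2)
  i=2: ✓ (all of [3,3])
  i=3: ✓ (all of [4,4])
  i=4: ✓ (all of [5,5])
  i=5: ✓ (all of [6,6])
  i=6: ✗ (fails at j=7)
  i=7: ✗ (fails at j=8)
  i=8: ✗ (fails at j=9)
  i=9: ✗ (fails at j=10)

2, 3, 4, 5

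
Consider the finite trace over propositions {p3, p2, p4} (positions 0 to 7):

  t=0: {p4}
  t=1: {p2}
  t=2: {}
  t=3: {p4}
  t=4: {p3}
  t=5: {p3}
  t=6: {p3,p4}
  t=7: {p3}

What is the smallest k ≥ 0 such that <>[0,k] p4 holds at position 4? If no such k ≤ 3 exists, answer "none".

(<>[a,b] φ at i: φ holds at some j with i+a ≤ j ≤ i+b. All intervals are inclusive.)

2

Scan j = 4,5,… for p4:
  j=4: fails
  j=5: fails
  j=6: holds
First hit at j=6, so smallest k = 6-4 = 2.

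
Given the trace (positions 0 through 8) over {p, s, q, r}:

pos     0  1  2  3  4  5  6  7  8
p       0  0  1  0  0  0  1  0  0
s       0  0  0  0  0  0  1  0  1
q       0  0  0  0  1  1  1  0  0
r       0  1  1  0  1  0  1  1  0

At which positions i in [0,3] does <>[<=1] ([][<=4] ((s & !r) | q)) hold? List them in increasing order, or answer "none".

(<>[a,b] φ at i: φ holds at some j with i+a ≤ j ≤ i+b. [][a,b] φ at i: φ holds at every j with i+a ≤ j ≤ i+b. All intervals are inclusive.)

Evaluate at each i in [0,3]:
  i=0: ✗ (none in [0,1])
  i=1: ✗ (none in [1,2])
  i=2: ✗ (none in [2,3])
  i=3: ✗ (none in [3,4])

none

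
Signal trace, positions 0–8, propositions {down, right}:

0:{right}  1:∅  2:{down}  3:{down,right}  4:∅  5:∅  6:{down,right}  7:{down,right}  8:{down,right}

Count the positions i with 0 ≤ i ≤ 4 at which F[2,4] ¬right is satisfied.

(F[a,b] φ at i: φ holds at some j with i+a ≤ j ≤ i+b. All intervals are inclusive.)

Evaluate at each i in [0,4]:
  i=0: ✓ (witness j=2)
  i=1: ✓ (witness j=4)
  i=2: ✓ (witness j=4)
  i=3: ✓ (witness j=5)
  i=4: ✗ (none in [6,8])
Positions where it holds: {0, 1, 2, 3} → 4.

4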